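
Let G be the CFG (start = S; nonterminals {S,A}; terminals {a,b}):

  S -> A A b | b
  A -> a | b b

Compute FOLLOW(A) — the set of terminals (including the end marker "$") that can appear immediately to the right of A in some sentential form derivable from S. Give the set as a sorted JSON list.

FIRST sets, iterate to fixpoint:
iter 1:
  A via A→a: +{a}
  A via A→b b: +{b}
  S via S→A A b: +{a,b}
  FIRST[S]={a,b}  FIRST[A]={a,b}
iter 2: — fixpoint
  FIRST[S]={a,b}  FIRST[A]={a,b}

Compute FOLLOW by fixpoint:
seed FOLLOW(S) with $
[1]
  S→A A b: FOLLOW(A) ⊇ FIRST(A) = {a,b}; new: +{a,b}
  S: {$}  A: {a,b}
[2] (no change)
  S: {$}  A: {a,b}

FOLLOW(A) = ["a", "b"]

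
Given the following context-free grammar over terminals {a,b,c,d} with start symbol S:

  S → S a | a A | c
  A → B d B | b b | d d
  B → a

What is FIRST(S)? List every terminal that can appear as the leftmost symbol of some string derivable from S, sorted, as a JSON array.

Compute FIRST by fixpoint:
pass 1:
  A via A→b b: +{b}
  A via A→d d: +{d}
  B via B→a: +{a}
  S via S→a A: +{a}
  S via S→c: +{c}
  S: {a,c}  A: {b,d}  B: {a}
pass 2:
  A via A→B d B: +{a}
  S: {a,c}  A: {a,b,d}  B: {a}
pass 3: (stable)
  S: {a,c}  A: {a,b,d}  B: {a}

FIRST(S) = ["a", "c"]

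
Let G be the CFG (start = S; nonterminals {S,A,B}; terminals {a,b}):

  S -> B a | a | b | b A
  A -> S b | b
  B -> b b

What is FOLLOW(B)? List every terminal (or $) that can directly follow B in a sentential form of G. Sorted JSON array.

FIRST sets, iterate to fixpoint:
iter 1:
  A via A→b: +{b}
  B via B→b b: +{b}
  S via S→B a: +{b}
  S via S→a: +{a}
  S: {a,b}  A: {b}  B: {b}
iter 2:
  A via A→S b: +{a}
  S: {a,b}  A: {a,b}  B: {b}
iter 3: — fixpoint
  S: {a,b}  A: {a,b}  B: {b}

FOLLOW iteration:
seed FOLLOW(S) with $
pass 1:
  A→S b: FOLLOW(S) ⊇ FIRST(b) = {b}; new: +{b}
  S→B a: FOLLOW(B) ⊇ FIRST(a) = {a}; new: +{a}
  S→b A: FOLLOW(A) ⊇ FOLLOW(S) ⊇ {$,b}; new: +{$,b}
  S: {$,b}  A: {$,b}  B: {a}
pass 2: done
  S: {$,b}  A: {$,b}  B: {a}

FOLLOW(B) = ["a"]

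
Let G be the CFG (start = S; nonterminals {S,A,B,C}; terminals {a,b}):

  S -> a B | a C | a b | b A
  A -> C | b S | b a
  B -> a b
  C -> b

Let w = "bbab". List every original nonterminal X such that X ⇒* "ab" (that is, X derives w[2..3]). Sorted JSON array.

Convert to CNF:
  S -> T0 A | T1 B | T1 C | T1 T0
  A -> T0 S | T0 T1 | b
  B -> T1 T0
  C -> b
  T0 -> b
  T1 -> a

Fill CYK table bottom-up (cells [i..j] with 2 ≤ i ≤ j ≤ 3 only):
  [2..2]={T1}  "a"  orig:{}
  [3..3]={A,C,T0}  "b"  orig:{A,C}
  [2..3]={B,S}  "ab"

Original NTs in T[2,3] deriving "ab": ["B", "S"]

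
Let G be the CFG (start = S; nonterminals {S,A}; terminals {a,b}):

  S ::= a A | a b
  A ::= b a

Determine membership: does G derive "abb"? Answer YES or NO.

Convert to CNF:
  S -> T1 A | T1 T0
  A -> T0 T1
  T0 -> b
  T1 -> a

CYK fill:
  T[0,0] 'a' = {T1}  orig:{}
  T[1,1] 'b' = {T0}  orig:{}
  T[2,2] 'b' = {T0}  orig:{}
  T[0,1] 'ab' = {S}
  T[1,2] 'bb' = ∅
  T[0,2] 'abb' = ∅

S ∉ T[0,2] ⇒ NO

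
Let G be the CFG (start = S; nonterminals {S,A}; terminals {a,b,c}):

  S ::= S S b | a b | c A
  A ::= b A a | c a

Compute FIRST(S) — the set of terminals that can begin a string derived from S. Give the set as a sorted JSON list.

Compute FIRST by fixpoint:
pass 1:
  A via A→b A a: +{b}
  A via A→c a: +{c}
  S via S→a b: +{a}
  S via S→c A: +{c}
  FIRST(S)={a,c}  FIRST(A)={b,c}
pass 2: (no change)
  FIRST(S)={a,c}  FIRST(A)={b,c}

FIRST(S) = ["a", "c"]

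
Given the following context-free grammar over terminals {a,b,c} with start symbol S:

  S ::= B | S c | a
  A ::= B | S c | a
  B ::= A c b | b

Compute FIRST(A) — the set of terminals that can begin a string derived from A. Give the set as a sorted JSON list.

Compute FIRST by fixpoint:
[1]
  A via A→a: +{a}
  B via B→A c b: +{a}
  B via B→b: +{b}
  S via S→B: +{a,b}
  FIRST(S)={a,b}  FIRST(A)={a}  FIRST(B)={a,b}
[2]
  A via A→B: +{b}
  FIRST(S)={a,b}  FIRST(A)={a,b}  FIRST(B)={a,b}
[3] — fixpoint
  FIRST(S)={a,b}  FIRST(A)={a,b}  FIRST(B)={a,b}

FIRST(A) = ["a", "b"]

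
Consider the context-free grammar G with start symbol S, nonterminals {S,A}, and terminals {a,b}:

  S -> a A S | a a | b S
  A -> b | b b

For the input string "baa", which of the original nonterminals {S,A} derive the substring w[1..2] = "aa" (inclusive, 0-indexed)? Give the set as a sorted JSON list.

Convert to CNF:
  S -> T0 S | T1 T1 | T1 X2
  A -> T0 T0 | b
  T0 -> b
  T1 -> a
  X2 -> A S

CYK table (by increasing span), restricted to cells inside w[1..2]:
  T[1,1] 'a' = {T1}  orig:{}
  T[2,2] 'a' = {T1}  orig:{}
  T[1,2] 'aa' = {S}

Original NTs in T[1,2] deriving "aa": ["S"]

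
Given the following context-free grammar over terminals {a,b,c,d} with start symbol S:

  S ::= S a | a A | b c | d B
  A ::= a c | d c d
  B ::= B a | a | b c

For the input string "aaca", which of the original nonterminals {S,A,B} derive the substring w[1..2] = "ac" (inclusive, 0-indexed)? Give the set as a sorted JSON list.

CNF form of G:
  S -> S T0 | T0 A | T2 B | T3 T1
  A -> T0 T1 | T2 X4
  B -> B T0 | T3 T1 | a
  T0 -> a
  T1 -> c
  T2 -> d
  T3 -> b
  X4 -> T1 T2

Fill CYK table bottom-up (cells [i..j] with 1 ≤ i ≤ j ≤ 2 only):
  [1..1]={B,T0}  "a"  orig:{B}
  [2..2]={T1}  "c"  orig:{}
  [1..2]={A}  "ac"

Original NTs in T[1,2] deriving "ac": ["A"]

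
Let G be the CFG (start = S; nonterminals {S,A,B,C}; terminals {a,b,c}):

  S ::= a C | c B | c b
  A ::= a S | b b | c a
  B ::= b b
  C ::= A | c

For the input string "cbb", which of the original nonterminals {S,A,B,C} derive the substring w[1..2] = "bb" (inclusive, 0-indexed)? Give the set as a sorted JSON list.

Convert to CNF:
  S -> T0 C | T2 B | T2 T1
  A -> T0 S | T1 T1 | T2 T0
  B -> T1 T1
  C -> T0 S | T1 T1 | T2 T0 | c
  T0 -> a
  T1 -> b
  T2 -> c

Fill CYK table bottom-up, restricted to cells inside w[1..2]:
  T[1,1] 'b' = {T1}  orig:{}
  T[2,2] 'b' = {T1}  orig:{}
  T[1,2] 'bb' = {A,B,C}

Original NTs in T[1,2] deriving "bb": ["A", "B", "C"]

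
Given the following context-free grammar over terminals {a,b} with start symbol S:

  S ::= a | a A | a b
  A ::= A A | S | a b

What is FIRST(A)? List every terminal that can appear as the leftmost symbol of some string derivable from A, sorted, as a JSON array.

FIRST sets, iterate to fixpoint:
[1]
  A via A→a b: +{a}
  S via S→a: +{a}
  S: {a}  A: {a}
[2] — fixpoint
  S: {a}  A: {a}

FIRST(A) = ["a"]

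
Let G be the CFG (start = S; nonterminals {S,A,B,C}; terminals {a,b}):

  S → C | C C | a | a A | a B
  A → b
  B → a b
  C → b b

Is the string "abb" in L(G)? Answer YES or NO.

CNF form of G:
  S -> C C | T0 A | T0 B | T1 T1 | a
  A -> b
  B -> T0 T1
  C -> T1 T1
  T0 -> a
  T1 -> b

CYK fill:
  T[0,0] 'a' = {S,T0}  orig:{S}
  T[1,1] 'b' = {A,T1}  orig:{A}
  T[2,2] 'b' = {A,T1}  orig:{A}
  T[0,1] 'ab' = {B,S}
  T[1,2] 'bb' = {C,S}
  T[0,2] 'abb' = ∅

S ∉ T[0,2] ⇒ NO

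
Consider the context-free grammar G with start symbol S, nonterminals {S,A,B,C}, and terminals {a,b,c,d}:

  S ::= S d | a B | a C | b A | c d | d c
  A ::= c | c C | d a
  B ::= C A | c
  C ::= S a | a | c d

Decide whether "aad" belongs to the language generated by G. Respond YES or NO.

Convert to CNF:
  S -> S T1 | T0 T1 | T1 T0 | T2 B | T2 C | T3 A
  A -> T0 C | T1 T2 | c
  B -> C A | c
  C -> S T2 | T0 T1 | a
  T0 -> c
  T1 -> d
  T2 -> a
  T3 -> b

CYK fill:
  cell(0,0) a: {C,T2}  orig:{C}
  cell(1,1) a: {C,T2}  orig:{C}
  cell(2,2) d: {T1}  orig:{}
  cell(0,1) aa: {S}
  cell(1,2) ad: ∅
  cell(0,2) aad: {S}

S ∈ T[0,2] ⇒ YES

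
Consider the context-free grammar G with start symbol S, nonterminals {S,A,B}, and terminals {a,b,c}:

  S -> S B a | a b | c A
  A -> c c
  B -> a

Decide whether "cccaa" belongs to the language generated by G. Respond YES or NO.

Convert to CNF:
  S -> S X3 | T0 A | T1 T2
  A -> T0 T0
  B -> a
  T0 -> c
  T1 -> a
  T2 -> b
  X3 -> B T1

CYK table (by increasing span):
  T[0,0] 'c' = {T0}  orig:{}
  T[1,1] 'c' = {T0}  orig:{}
  T[2,2] 'c' = {T0}  orig:{}
  T[3,3] 'a' = {B,T1}  orig:{B}
  T[4,4] 'a' = {B,T1}  orig:{B}
  T[0,1] 'cc' = {A}
  T[1,2] 'cc' = {A}
  T[2,3] 'ca' = ∅
  T[3,4] 'aa' = {X3}  orig:{}
  T[0,2] 'ccc' = {S}
  T[1,3] 'cca' = ∅
  T[2,4] 'caa' = ∅
  T[0,3] 'ccca' = ∅
  T[1,4] 'ccaa' = ∅
  T[0,4] 'cccaa' = {S}

S ∈ T[0,4] ⇒ YES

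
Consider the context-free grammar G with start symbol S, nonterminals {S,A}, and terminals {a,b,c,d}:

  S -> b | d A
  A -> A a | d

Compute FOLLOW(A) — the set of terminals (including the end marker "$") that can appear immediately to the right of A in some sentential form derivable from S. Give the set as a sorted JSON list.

FIRST sets, iterate to fixpoint:
round 1:
  A via A→d: +{d}
  S via S→b: +{b}
  S via S→d A: +{d}
  FIRST(S)={b,d}  FIRST(A)={d}
round 2: — fixpoint
  FIRST(S)={b,d}  FIRST(A)={d}

FOLLOW sets:
seed FOLLOW(S) with $
[1]
  A→A a: FOLLOW(A) ⊇ FIRST(a) = {a}; new: +{a}
  S→d A: FOLLOW(A) ⊇ FOLLOW(S) ⊇ {$}; new: +{$}
  FOLLOW[S]={$}  FOLLOW[A]={$,a}
[2] (no change)
  FOLLOW[S]={$}  FOLLOW[A]={$,a}

FOLLOW(A) = ["$", "a"]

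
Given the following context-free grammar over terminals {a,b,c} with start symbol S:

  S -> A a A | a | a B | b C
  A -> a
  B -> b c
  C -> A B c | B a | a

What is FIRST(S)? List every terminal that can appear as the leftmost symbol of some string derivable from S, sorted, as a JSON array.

FIRST sets, iterate to fixpoint:
pass 1:
  A via A→a: +{a}
  B via B→b c: +{b}
  C via C→A B c: +{a}
  C via C→B a: +{b}
  S via S→A a A: +{a}
  S via S→b C: +{b}
  S: {a,b}  A: {a}  B: {b}  C: {a,b}
pass 2: (no change)
  S: {a,b}  A: {a}  B: {b}  C: {a,b}

FIRST(S) = ["a", "b"]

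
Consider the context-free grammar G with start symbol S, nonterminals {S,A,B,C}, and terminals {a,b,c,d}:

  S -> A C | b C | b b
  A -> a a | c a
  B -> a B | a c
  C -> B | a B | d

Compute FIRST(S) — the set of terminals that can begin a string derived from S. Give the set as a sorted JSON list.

Compute FIRST by fixpoint:
iter 1:
  A via A→a a: +{a}
  A via A→c a: +{c}
  B via B→a B: +{a}
  C via C→B: +{a}
  C via C→d: +{d}
  S via S→A C: +{a,c}
  S via S→b C: +{b}
  S: {a,b,c}  A: {a,c}  B: {a}  C: {a,d}
iter 2: done
  S: {a,b,c}  A: {a,c}  B: {a}  C: {a,d}

FIRST(S) = ["a", "b", "c"]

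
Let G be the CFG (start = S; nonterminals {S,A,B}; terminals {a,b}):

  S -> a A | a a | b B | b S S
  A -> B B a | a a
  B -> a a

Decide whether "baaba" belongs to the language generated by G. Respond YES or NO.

CNF form of G:
  S -> T0 A | T0 T0 | T1 B | T1 X3
  A -> B X2 | T0 T0
  B -> T0 T0
  T0 -> a
  T1 -> b
  X2 -> B T0
  X3 -> S S

CYK fill:
  T[0,0] 'b' = {T1}  orig:{}
  T[1,1] 'a' = {T0}  orig:{}
  T[2,2] 'a' = {T0}  orig:{}
  T[3,3] 'b' = {T1}  orig:{}
  T[4,4] 'a' = {T0}  orig:{}
  T[0,1] 'ba' = ∅
  T[1,2] 'aa' = {A,B,S}
  T[2,3] 'ab' = ∅
  T[3,4] 'ba' = ∅
  T[0,2] 'baa' = {S}
  T[1,3] 'aab' = ∅
  T[2,4] 'aba' = ∅
  T[0,3] 'baab' = ∅
  T[1,4] 'aaba' = ∅
  T[0,4] 'baaba' = ∅

S ∉ T[0,4] ⇒ NO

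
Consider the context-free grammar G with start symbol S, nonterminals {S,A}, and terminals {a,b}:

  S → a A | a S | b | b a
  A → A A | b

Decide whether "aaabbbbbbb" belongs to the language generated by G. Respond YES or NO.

Convert to CNF:
  S -> T0 A | T0 S | T1 T0 | b
  A -> A A | b
  T0 -> a
  T1 -> b

CYK table (by increasing span):
  [0..0]={T0}  "a"  orig:{}
  [1..1]={T0}  "a"  orig:{}
  [2..2]={T0}  "a"  orig:{}
  [3..3]={A,S,T1}  "b"  orig:{A,S}
  [4..4]={A,S,T1}  "b"  orig:{A,S}
  [5..5]={A,S,T1}  "b"  orig:{A,S}
  [6..6]={A,S,T1}  "b"  orig:{A,S}
  [7..7]={A,S,T1}  "b"  orig:{A,S}
  [8..8]={A,S,T1}  "b"  orig:{A,S}
  [9..9]={A,S,T1}  "b"  orig:{A,S}
  [0..1]=∅  "aa"
  [1..2]=∅  "aa"
  [2..3]={S}  "ab"
  [3..4]={A}  "bb"
  [4..5]={A}  "bb"
  [5..6]={A}  "bb"
  [6..7]={A}  "bb"
  [7..8]={A}  "bb"
  [8..9]={A}  "bb"
  [0..2]=∅  "aaa"
  [1..3]={S}  "aab"
  [2..4]={S}  "abb"
  [3..5]={A}  "bbb"
  [4..6]={A}  "bbb"
  [5..7]={A}  "bbb"
  [6..8]={A}  "bbb"
  [7..9]={A}  "bbb"
  [0..3]={S}  "aaab"
  [1..4]={S}  "aabb"
  [2..5]={S}  "abbb"
  [3..6]={A}  "bbbb"
  [4..7]={A}  "bbbb"
  [5..8]={A}  "bbbb"
  [6..9]={A}  "bbbb"
  [0..4]={S}  "aaabb"
  [1..5]={S}  "aabbb"
  [2..6]={S}  "abbbb"
  [3..7]={A}  "bbbbb"
  [4..8]={A}  "bbbbb"
  [5..9]={A}  "bbbbb"
  [0..5]={S}  "aaabbb"
  [1..6]={S}  "aabbbb"
  [2..7]={S}  "abbbbb"
  [3..8]={A}  "bbbbbb"
  [4..9]={A}  "bbbbbb"
  [0..6]={S}  "aaabbbb"
  [1..7]={S}  "aabbbbb"
  [2..8]={S}  "abbbbbb"
  [3..9]={A}  "bbbbbbb"
  [0..7]={S}  "aaabbbbb"
  [1..8]={S}  "aabbbbbb"
  [2..9]={S}  "abbbbbbb"
  [0..8]={S}  "aaabbbbbb"
  [1..9]={S}  "aabbbbbbb"
  [0..9]={S}  "aaabbbbbbb"

S ∈ T[0,9] ⇒ YES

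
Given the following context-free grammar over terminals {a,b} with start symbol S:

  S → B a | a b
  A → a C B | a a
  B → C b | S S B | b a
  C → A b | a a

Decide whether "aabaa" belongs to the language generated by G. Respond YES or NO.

CNF form of G:
  S -> B T0 | T0 T1
  A -> T0 T0 | T0 X2
  B -> C T1 | S X3 | T1 T0
  C -> A T1 | T0 T0
  T0 -> a
  T1 -> b
  X2 -> C B
  X3 -> S B

CYK table (by increasing span):
  T[0,0] 'a' = {T0}  orig:{}
  T[1,1] 'a' = {T0}  orig:{}
  T[2,2] 'b' = {T1}  orig:{}
  T[3,3] 'a' = {T0}  orig:{}
  T[4,4] 'a' = {T0}  orig:{}
  T[0,1] 'aa' = {A,C}
  T[1,2] 'ab' = {S}
  T[2,3] 'ba' = {B}
  T[3,4] 'aa' = {A,C}
  T[0,2] 'aab' = {B,C}
  T[1,3] 'aba' = ∅
  T[2,4] 'baa' = {S}
  T[0,3] 'aaba' = {S,X2}  orig:{S}
  T[1,4] 'abaa' = ∅
  T[0,4] 'aabaa' = ∅

S ∉ T[0,4] ⇒ NO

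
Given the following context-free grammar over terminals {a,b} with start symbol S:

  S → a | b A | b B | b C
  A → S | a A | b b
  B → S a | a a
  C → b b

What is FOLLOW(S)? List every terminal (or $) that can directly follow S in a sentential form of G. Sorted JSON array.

FIRST sets, iterate to fixpoint:
[1]
  A via A→a A: +{a}
  A via A→b b: +{b}
  B via B→a a: +{a}
  C via C→b b: +{b}
  S via S→a: +{a}
  S via S→b A: +{b}
  FIRST[S]={a,b}  FIRST[A]={a,b}  FIRST[B]={a}  FIRST[C]={b}
[2]
  B via B→S a: +{b}
  FIRST[S]={a,b}  FIRST[A]={a,b}  FIRST[B]={a,b}  FIRST[C]={b}
[3] done
  FIRST[S]={a,b}  FIRST[A]={a,b}  FIRST[B]={a,b}  FIRST[C]={b}

FOLLOW sets:
initialize: $ ∈ FOLLOW(S)
pass 1:
  B→S a: FOLLOW(S) ⊇ FIRST(a) = {a}; new: +{a}
  S→b A: FOLLOW(A) ⊇ FOLLOW(S) ⊇ {$,a}; new: +{$,a}
  S→b B: FOLLOW(B) ⊇ FOLLOW(S) ⊇ {$,a}; new: +{$,a}
  S→b C: FOLLOW(C) ⊇ FOLLOW(S) ⊇ {$,a}; new: +{$,a}
  FOLLOW[S]={$,a}  FOLLOW[A]={$,a}  FOLLOW[B]={$,a}  FOLLOW[C]={$,a}
pass 2: (stable)
  FOLLOW[S]={$,a}  FOLLOW[A]={$,a}  FOLLOW[B]={$,a}  FOLLOW[C]={$,a}

FOLLOW(S) = ["$", "a"]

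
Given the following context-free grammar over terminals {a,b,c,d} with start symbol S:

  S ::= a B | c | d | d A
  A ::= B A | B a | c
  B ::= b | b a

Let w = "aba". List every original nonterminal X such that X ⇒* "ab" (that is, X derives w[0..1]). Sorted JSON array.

Convert to CNF:
  S -> T0 B | T2 A | c | d
  A -> B A | B T0 | c
  B -> T1 T0 | b
  T0 -> a
  T1 -> b
  T2 -> d

CYK fill, restricted to cells inside w[0..1]:
  T[0,0] 'a' = {T0}  orig:{}
  T[1,1] 'b' = {B,T1}  orig:{B}
  T[0,1] 'ab' = {S}

Original NTs in T[0,1] deriving "ab": ["S"]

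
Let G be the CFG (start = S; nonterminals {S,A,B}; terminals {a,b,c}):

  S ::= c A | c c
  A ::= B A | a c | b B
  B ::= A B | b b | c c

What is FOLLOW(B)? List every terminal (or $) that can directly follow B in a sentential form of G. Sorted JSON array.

FIRST iteration:
round 1:
  A via A→a c: +{a}
  A via A→b B: +{b}
  B via B→A B: +{a,b}
  B via B→c c: +{c}
  S via S→c A: +{c}
  FIRST[S]={c}  FIRST[A]={a,b}  FIRST[B]={a,b,c}
round 2:
  A via A→B A: +{c}
  FIRST[S]={c}  FIRST[A]={a,b,c}  FIRST[B]={a,b,c}
round 3: (stable)
  FIRST[S]={c}  FIRST[A]={a,b,c}  FIRST[B]={a,b,c}

FOLLOW sets:
initialize: $ ∈ FOLLOW(S)
iter 1:
  A→B A: FOLLOW(B) ⊇ FIRST(A) = {a,b,c}; new: +{a,b,c}
  B→A B: FOLLOW(A) ⊇ FIRST(B) = {a,b,c}; new: +{a,b,c}
  S→c A: FOLLOW(A) ⊇ FOLLOW(S) ⊇ {$}; new: +{$}
  S: {$}  A: {$,a,b,c}  B: {a,b,c}
iter 2:
  A→b B: FOLLOW(B) ⊇ FOLLOW(A) ⊇ {$,a,b,c}; new: +{$}
  S: {$}  A: {$,a,b,c}  B: {$,a,b,c}
iter 3: (stable)
  S: {$}  A: {$,a,b,c}  B: {$,a,b,c}

FOLLOW(B) = ["$", "a", "b", "c"]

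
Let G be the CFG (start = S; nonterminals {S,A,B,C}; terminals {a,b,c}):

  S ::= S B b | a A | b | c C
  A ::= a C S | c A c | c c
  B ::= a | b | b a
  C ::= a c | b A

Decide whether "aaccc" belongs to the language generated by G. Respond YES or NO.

Convert to CNF:
  S -> S X5 | T0 A | T1 C | b
  A -> T0 X3 | T1 T1 | T1 X4
  B -> T2 T0 | a | b
  C -> T0 T1 | T2 A
  T0 -> a
  T1 -> c
  T2 -> b
  X3 -> C S
  X4 -> A T1
  X5 -> B T2

Fill CYK table bottom-up:
  T[0,0] 'a' = {B,T0}  orig:{B}
  T[1,1] 'a' = {B,T0}  orig:{B}
  T[2,2] 'c' = {T1}  orig:{}
  T[3,3] 'c' = {T1}  orig:{}
  T[4,4] 'c' = {T1}  orig:{}
  T[0,1] 'aa' = ∅
  T[1,2] 'ac' = {C}
  T[2,3] 'cc' = {A}
  T[3,4] 'cc' = {A}
  T[0,2] 'aac' = ∅
  T[1,3] 'acc' = {S}
  T[2,4] 'ccc' = {X4}  orig:{}
  T[0,3] 'aacc' = ∅
  T[1,4] 'accc' = ∅
  T[0,4] 'aaccc' = ∅

S ∉ T[0,4] ⇒ NO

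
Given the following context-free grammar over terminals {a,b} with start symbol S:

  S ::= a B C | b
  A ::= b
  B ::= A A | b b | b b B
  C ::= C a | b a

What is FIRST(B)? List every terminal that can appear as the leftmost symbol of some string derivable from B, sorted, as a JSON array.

FIRST iteration:
iter 1:
  A via A→b: +{b}
  B via B→A A: +{b}
  C via C→b a: +{b}
  S via S→a B C: +{a}
  S via S→b: +{b}
  S: {a,b}  A: {b}  B: {b}  C: {b}
iter 2: — fixpoint
  S: {a,b}  A: {b}  B: {b}  C: {b}

FIRST(B) = ["b"]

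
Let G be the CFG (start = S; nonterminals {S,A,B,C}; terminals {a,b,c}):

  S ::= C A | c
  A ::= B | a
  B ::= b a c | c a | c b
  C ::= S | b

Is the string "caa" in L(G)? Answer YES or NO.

CNF form of G:
  S -> C A | c
  A -> T0 X3 | T2 T0 | T2 T1 | a
  B -> T0 X4 | T2 T0 | T2 T1
  C -> C A | b | c
  T0 -> b
  T1 -> a
  T2 -> c
  X3 -> T1 T2
  X4 -> T1 T2

CYK table (by increasing span):
  T[0,0] 'c' = {C,S,T2}  orig:{C,S}
  T[1,1] 'a' = {A,T1}  orig:{A}
  T[2,2] 'a' = {A,T1}  orig:{A}
  T[0,1] 'ca' = {A,B,C,S}
  T[1,2] 'aa' = ∅
  T[0,2] 'caa' = {C,S}

S ∈ T[0,2] ⇒ YES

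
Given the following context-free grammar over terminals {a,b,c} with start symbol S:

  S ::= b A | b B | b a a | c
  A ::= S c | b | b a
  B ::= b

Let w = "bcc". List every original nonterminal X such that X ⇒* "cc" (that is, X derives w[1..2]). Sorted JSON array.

Convert to CNF:
  S -> T1 A | T1 B | T1 X3 | c
  A -> S T0 | T1 T2 | b
  B -> b
  T0 -> c
  T1 -> b
  T2 -> a
  X3 -> T2 T2

CYK table (by increasing span), restricted to cells inside w[1..2]:
  T[1,1] 'c' = {S,T0}  orig:{S}
  T[2,2] 'c' = {S,T0}  orig:{S}
  T[1,2] 'cc' = {A}

Original NTs in T[1,2] deriving "cc": ["A"]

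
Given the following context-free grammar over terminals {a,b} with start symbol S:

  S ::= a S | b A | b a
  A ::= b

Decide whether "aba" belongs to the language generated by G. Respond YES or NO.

Convert to CNF:
  S -> T0 S | T1 A | T1 T0
  A -> b
  T0 -> a
  T1 -> b

CYK table (by increasing span):
  cell(0,0) a: {T0}  orig:{}
  cell(1,1) b: {A,T1}  orig:{A}
  cell(2,2) a: {T0}  orig:{}
  cell(0,1) ab: ∅
  cell(1,2) ba: {S}
  cell(0,2) aba: {S}

S ∈ T[0,2] ⇒ YES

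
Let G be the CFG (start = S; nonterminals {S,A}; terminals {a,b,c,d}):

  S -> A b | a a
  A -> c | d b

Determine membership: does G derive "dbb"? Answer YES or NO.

Convert to CNF:
  S -> A T1 | T2 T2
  A -> T0 T1 | c
  T0 -> d
  T1 -> b
  T2 -> a

CYK fill:
  [0..0]={T0}  "d"  orig:{}
  [1..1]={T1}  "b"  orig:{}
  [2..2]={T1}  "b"  orig:{}
  [0..1]={A}  "db"
  [1..2]=∅  "bb"
  [0..2]={S}  "dbb"

S ∈ T[0,2] ⇒ YES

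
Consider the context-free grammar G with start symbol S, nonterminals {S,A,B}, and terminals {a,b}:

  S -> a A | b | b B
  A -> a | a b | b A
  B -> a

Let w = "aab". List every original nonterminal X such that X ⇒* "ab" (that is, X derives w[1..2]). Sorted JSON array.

CNF form of G:
  S -> T0 A | T1 B | b
  A -> T0 T1 | T1 A | a
  B -> a
  T0 -> a
  T1 -> b

Fill CYK table bottom-up, restricted to cells inside w[1..2]:
  cell(1,1) a: {A,B,T0}  orig:{A,B}
  cell(2,2) b: {S,T1}  orig:{S}
  cell(1,2) ab: {A}

Original NTs in T[1,2] deriving "ab": ["A"]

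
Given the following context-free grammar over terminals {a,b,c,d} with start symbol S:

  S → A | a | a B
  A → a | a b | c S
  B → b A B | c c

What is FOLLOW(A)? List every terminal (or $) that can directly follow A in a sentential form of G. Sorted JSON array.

FIRST sets, iterate to fixpoint:
[1]
  A via A→a: +{a}
  A via A→c S: +{c}
  B via B→b A B: +{b}
  B via B→c c: +{c}
  S via S→A: +{a,c}
  S: {a,c}  A: {a,c}  B: {b,c}
[2] — fixpoint
  S: {a,c}  A: {a,c}  B: {b,c}

FOLLOW iteration:
FOLLOW(S) := {$}
pass 1:
  B→b A B: FOLLOW(A) ⊇ FIRST(B) = {b,c}; new: +{b,c}
  S→A: FOLLOW(A) ⊇ FOLLOW(S) ⊇ {$}; new: +{$}
  S→a B: FOLLOW(B) ⊇ FOLLOW(S) ⊇ {$}; new: +{$}
  FOLLOW(S)={$}  FOLLOW(A)={$,b,c}  FOLLOW(B)={$}
pass 2:
  A→c S: FOLLOW(S) ⊇ FOLLOW(A) ⊇ {$,b,c}; new: +{b,c}
  S→a B: FOLLOW(B) ⊇ FOLLOW(S) ⊇ {$,b,c}; new: +{b,c}
  FOLLOW(S)={$,b,c}  FOLLOW(A)={$,b,c}  FOLLOW(B)={$,b,c}
pass 3: (stable)
  FOLLOW(S)={$,b,c}  FOLLOW(A)={$,b,c}  FOLLOW(B)={$,b,c}

FOLLOW(A) = ["$", "b", "c"]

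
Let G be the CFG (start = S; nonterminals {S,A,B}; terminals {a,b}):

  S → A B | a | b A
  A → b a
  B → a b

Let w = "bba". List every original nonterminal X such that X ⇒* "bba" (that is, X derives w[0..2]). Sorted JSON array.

Convert to CNF:
  S -> A B | T0 A | a
  A -> T0 T1
  B -> T1 T0
  T0 -> b
  T1 -> a

CYK table (by increasing span), restricted to cells inside w[0..2]:
  T[0,0] 'b' = {T0}  orig:{}
  T[1,1] 'b' = {T0}  orig:{}
  T[2,2] 'a' = {S,T1}  orig:{S}
  T[0,1] 'bb' = ∅
  T[1,2] 'ba' = {A}
  T[0,2] 'bba' = {S}

Original NTs in T[0,2] deriving "bba": ["S"]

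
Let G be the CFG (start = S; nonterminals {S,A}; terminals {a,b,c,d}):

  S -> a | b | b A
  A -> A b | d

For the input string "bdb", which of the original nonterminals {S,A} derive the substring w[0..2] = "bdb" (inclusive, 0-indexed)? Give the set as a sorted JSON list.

CNF form of G:
  S -> T0 A | a | b
  A -> A T0 | d
  T0 -> b

Fill CYK table bottom-up (cells [i..j] with 0 ≤ i ≤ j ≤ 2 only):
  [0..0]={S,T0}  "b"  orig:{S}
  [1..1]={A}  "d"
  [2..2]={S,T0}  "b"  orig:{S}
  [0..1]={S}  "bd"
  [1..2]={A}  "db"
  [0..2]={S}  "bdb"

Original NTs in T[0,2] deriving "bdb": ["S"]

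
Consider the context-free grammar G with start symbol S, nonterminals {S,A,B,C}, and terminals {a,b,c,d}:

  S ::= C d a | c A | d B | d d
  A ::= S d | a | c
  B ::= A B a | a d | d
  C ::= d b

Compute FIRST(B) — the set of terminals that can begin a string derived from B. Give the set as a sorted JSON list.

Compute FIRST by fixpoint:
iter 1:
  A via A→a: +{a}
  A via A→c: +{c}
  B via B→A B a: +{a,c}
  B via B→d: +{d}
  C via C→d b: +{d}
  S via S→C d a: +{d}
  S via S→c A: +{c}
  FIRST(S)={c,d}  FIRST(A)={a,c}  FIRST(B)={a,c,d}  FIRST(C)={d}
iter 2:
  A via A→S d: +{d}
  FIRST(S)={c,d}  FIRST(A)={a,c,d}  FIRST(B)={a,c,d}  FIRST(C)={d}
iter 3: — fixpoint
  FIRST(S)={c,d}  FIRST(A)={a,c,d}  FIRST(B)={a,c,d}  FIRST(C)={d}

FIRST(B) = ["a", "c", "d"]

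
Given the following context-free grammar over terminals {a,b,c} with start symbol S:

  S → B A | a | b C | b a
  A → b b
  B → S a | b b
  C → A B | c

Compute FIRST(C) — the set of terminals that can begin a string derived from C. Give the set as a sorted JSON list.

FIRST sets, iterate to fixpoint:
[1]
  A via A→b b: +{b}
  B via B→b b: +{b}
  C via C→A B: +{b}
  C via C→c: +{c}
  S via S→B A: +{b}
  S via S→a: +{a}
  S: {a,b}  A: {b}  B: {b}  C: {b,c}
[2]
  B via B→S a: +{a}
  S: {a,b}  A: {b}  B: {a,b}  C: {b,c}
[3] done
  S: {a,b}  A: {b}  B: {a,b}  C: {b,c}

FIRST(C) = ["b", "c"]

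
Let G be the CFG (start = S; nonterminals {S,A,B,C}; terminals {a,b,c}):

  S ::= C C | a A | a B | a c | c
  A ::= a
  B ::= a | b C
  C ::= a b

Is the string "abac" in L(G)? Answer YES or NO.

CNF form of G:
  S -> C C | T1 A | T1 B | T1 T2 | c
  A -> a
  B -> T0 C | a
  C -> T1 T0
  T0 -> b
  T1 -> a
  T2 -> c

Fill CYK table bottom-up:
  cell(0,0) a: {A,B,T1}  orig:{A,B}
  cell(1,1) b: {T0}  orig:{}
  cell(2,2) a: {A,B,T1}  orig:{A,B}
  cell(3,3) c: {S,T2}  orig:{S}
  cell(0,1) ab: {C}
  cell(1,2) ba: ∅
  cell(2,3) ac: {S}
  cell(0,2) aba: ∅
  cell(1,3) bac: ∅
  cell(0,3) abac: ∅

S ∉ T[0,3] ⇒ NO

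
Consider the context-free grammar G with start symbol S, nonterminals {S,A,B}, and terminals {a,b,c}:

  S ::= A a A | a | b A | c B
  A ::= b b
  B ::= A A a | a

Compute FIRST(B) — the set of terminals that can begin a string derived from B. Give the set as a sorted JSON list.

Compute FIRST by fixpoint:
[1]
  A via A→b b: +{b}
  B via B→A A a: +{b}
  B via B→a: +{a}
  S via S→A a A: +{b}
  S via S→a: +{a}
  S via S→c B: +{c}
  FIRST[S]={a,b,c}  FIRST[A]={b}  FIRST[B]={a,b}
[2] (no change)
  FIRST[S]={a,b,c}  FIRST[A]={b}  FIRST[B]={a,b}

FIRST(B) = ["a", "b"]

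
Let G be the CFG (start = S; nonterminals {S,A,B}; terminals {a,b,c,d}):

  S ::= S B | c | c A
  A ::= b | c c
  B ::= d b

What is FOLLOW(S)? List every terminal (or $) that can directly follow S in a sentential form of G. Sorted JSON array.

FIRST sets, iterate to fixpoint:
pass 1:
  A via A→b: +{b}
  A via A→c c: +{c}
  B via B→d b: +{d}
  S via S→c: +{c}
  FIRST(S)={c}  FIRST(A)={b,c}  FIRST(B)={d}
pass 2: — fixpoint
  FIRST(S)={c}  FIRST(A)={b,c}  FIRST(B)={d}

Compute FOLLOW by fixpoint:
seed FOLLOW(S) with $
[1]
  S→S B: FOLLOW(S) ⊇ FIRST(B) = {d}; new: +{d}
  S→S B: FOLLOW(B) ⊇ FOLLOW(S) ⊇ {$,d}; new: +{$,d}
  S→c A: FOLLOW(A) ⊇ FOLLOW(S) ⊇ {$,d}; new: +{$,d}
  S: {$,d}  A: {$,d}  B: {$,d}
[2] — fixpoint
  S: {$,d}  A: {$,d}  B: {$,d}

FOLLOW(S) = ["$", "d"]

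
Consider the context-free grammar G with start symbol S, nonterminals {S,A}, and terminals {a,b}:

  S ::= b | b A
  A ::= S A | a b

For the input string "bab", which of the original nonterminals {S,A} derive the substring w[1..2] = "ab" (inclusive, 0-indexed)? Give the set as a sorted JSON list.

Convert to CNF:
  S -> T1 A | b
  A -> S A | T0 T1
  T0 -> a
  T1 -> b

CYK table (by increasing span), restricted to cells inside w[1..2]:
  T[1,1] 'a' = {T0}  orig:{}
  T[2,2] 'b' = {S,T1}  orig:{S}
  T[1,2] 'ab' = {A}

Original NTs in T[1,2] deriving "ab": ["A"]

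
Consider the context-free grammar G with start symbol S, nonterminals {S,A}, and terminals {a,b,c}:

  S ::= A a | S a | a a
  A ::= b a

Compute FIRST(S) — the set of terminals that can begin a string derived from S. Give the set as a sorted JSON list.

FIRST sets, iterate to fixpoint:
iter 1:
  A via A→b a: +{b}
  S via S→A a: +{b}
  S via S→a a: +{a}
  FIRST(S)={a,b}  FIRST(A)={b}
iter 2: done
  FIRST(S)={a,b}  FIRST(A)={b}

FIRST(S) = ["a", "b"]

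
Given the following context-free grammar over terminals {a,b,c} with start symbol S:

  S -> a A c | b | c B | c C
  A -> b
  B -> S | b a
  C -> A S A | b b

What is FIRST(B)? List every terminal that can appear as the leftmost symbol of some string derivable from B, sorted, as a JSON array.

Compute FIRST by fixpoint:
pass 1:
  A via A→b: +{b}
  B via B→b a: +{b}
  C via C→A S A: +{b}
  S via S→a A c: +{a}
  S via S→b: +{b}
  S via S→c B: +{c}
  FIRST[S]={a,b,c}  FIRST[A]={b}  FIRST[B]={b}  FIRST[C]={b}
pass 2:
  B via B→S: +{a,c}
  FIRST[S]={a,b,c}  FIRST[A]={b}  FIRST[B]={a,b,c}  FIRST[C]={b}
pass 3: (stable)
  FIRST[S]={a,b,c}  FIRST[A]={b}  FIRST[B]={a,b,c}  FIRST[C]={b}

FIRST(B) = ["a", "b", "c"]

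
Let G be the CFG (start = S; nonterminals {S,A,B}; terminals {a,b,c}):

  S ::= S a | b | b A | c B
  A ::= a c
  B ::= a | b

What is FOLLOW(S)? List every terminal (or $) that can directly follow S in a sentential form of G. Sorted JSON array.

FIRST sets, iterate to fixpoint:
[1]
  A via A→a c: +{a}
  B via B→a: +{a}
  B via B→b: +{b}
  S via S→b: +{b}
  S via S→c B: +{c}
  FIRST(S)={b,c}  FIRST(A)={a}  FIRST(B)={a,b}
[2] (no change)
  FIRST(S)={b,c}  FIRST(A)={a}  FIRST(B)={a,b}

FOLLOW sets:
initialize: $ ∈ FOLLOW(S)
round 1:
  S→S a: FOLLOW(S) ⊇ FIRST(a) = {a}; new: +{a}
  S→b A: FOLLOW(A) ⊇ FOLLOW(S) ⊇ {$,a}; new: +{$,a}
  S→c B: FOLLOW(B) ⊇ FOLLOW(S) ⊇ {$,a}; new: +{$,a}
  FOLLOW[S]={$,a}  FOLLOW[A]={$,a}  FOLLOW[B]={$,a}
round 2: (stable)
  FOLLOW[S]={$,a}  FOLLOW[A]={$,a}  FOLLOW[B]={$,a}

FOLLOW(S) = ["$", "a"]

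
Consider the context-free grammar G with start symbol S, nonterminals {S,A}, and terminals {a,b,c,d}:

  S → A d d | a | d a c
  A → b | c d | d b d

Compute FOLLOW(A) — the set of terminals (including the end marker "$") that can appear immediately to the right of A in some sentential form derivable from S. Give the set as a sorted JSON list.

Compute FIRST by fixpoint:
iter 1:
  A via A→b: +{b}
  A via A→c d: +{c}
  A via A→d b d: +{d}
  S via S→A d d: +{b,c,d}
  S via S→a: +{a}
  FIRST[S]={a,b,c,d}  FIRST[A]={b,c,d}
iter 2: (no change)
  FIRST[S]={a,b,c,d}  FIRST[A]={b,c,d}

FOLLOW sets:
initialize: $ ∈ FOLLOW(S)
[1]
  S→A d d: FOLLOW(A) ⊇ FIRST(d) = {d}; new: +{d}
  FOLLOW(S)={$}  FOLLOW(A)={d}
[2] (no change)
  FOLLOW(S)={$}  FOLLOW(A)={d}

FOLLOW(A) = ["d"]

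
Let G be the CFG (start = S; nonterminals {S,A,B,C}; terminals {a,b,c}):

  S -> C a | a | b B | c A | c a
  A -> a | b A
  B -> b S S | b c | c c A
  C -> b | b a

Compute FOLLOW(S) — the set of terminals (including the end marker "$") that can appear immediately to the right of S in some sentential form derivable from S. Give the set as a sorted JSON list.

Compute FIRST by fixpoint:
iter 1:
  A via A→a: +{a}
  A via A→b A: +{b}
  B via B→b S S: +{b}
  B via B→c c A: +{c}
  C via C→b: +{b}
  S via S→C a: +{b}
  S via S→a: +{a}
  S via S→c A: +{c}
  FIRST(S)={a,b,c}  FIRST(A)={a,b}  FIRST(B)={b,c}  FIRST(C)={b}
iter 2: — fixpoint
  FIRST(S)={a,b,c}  FIRST(A)={a,b}  FIRST(B)={b,c}  FIRST(C)={b}

FOLLOW iteration:
FOLLOW(S) := {$}
iter 1:
  B→b S S: FOLLOW(S) ⊇ FIRST(S) = {a,b,c}; new: +{a,b,c}
  S→C a: FOLLOW(C) ⊇ FIRST(a) = {a}; new: +{a}
  S→b B: FOLLOW(B) ⊇ FOLLOW(S) ⊇ {$,a,b,c}; new: +{$,a,b,c}
  S→c A: FOLLOW(A) ⊇ FOLLOW(S) ⊇ {$,a,b,c}; new: +{$,a,b,c}
  FOLLOW(S)={$,a,b,c}  FOLLOW(A)={$,a,b,c}  FOLLOW(B)={$,a,b,c}  FOLLOW(C)={a}
iter 2: (no change)
  FOLLOW(S)={$,a,b,c}  FOLLOW(A)={$,a,b,c}  FOLLOW(B)={$,a,b,c}  FOLLOW(C)={a}

FOLLOW(S) = ["$", "a", "b", "c"]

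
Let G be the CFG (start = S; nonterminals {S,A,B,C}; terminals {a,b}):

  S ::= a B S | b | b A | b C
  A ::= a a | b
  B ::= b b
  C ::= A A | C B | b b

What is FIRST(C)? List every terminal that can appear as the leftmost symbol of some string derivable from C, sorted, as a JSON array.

FIRST sets, iterate to fixpoint:
[1]
  A via A→a a: +{a}
  A via A→b: +{b}
  B via B→b b: +{b}
  C via C→A A: +{a,b}
  S via S→a B S: +{a}
  S via S→b: +{b}
  FIRST(S)={a,b}  FIRST(A)={a,b}  FIRST(B)={b}  FIRST(C)={a,b}
[2] — fixpoint
  FIRST(S)={a,b}  FIRST(A)={a,b}  FIRST(B)={b}  FIRST(C)={a,b}

FIRST(C) = ["a", "b"]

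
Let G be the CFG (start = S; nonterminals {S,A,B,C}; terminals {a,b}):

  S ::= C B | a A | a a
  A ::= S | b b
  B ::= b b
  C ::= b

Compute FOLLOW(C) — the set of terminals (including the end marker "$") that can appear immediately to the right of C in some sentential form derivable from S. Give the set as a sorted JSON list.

FIRST sets, iterate to fixpoint:
[1]
  A via A→b b: +{b}
  B via B→b b: +{b}
  C via C→b: +{b}
  S via S→C B: +{b}
  S via S→a A: +{a}
  S: {a,b}  A: {b}  B: {b}  C: {b}
[2]
  A via A→S: +{a}
  S: {a,b}  A: {a,b}  B: {b}  C: {b}
[3] (stable)
  S: {a,b}  A: {a,b}  B: {b}  C: {b}

FOLLOW sets:
seed FOLLOW(S) with $
pass 1:
  S→C B: FOLLOW(C) ⊇ FIRST(B) = {b}; new: +{b}
  S→C B: FOLLOW(B) ⊇ FOLLOW(S) ⊇ {$}; new: +{$}
  S→a A: FOLLOW(A) ⊇ FOLLOW(S) ⊇ {$}; new: +{$}
  FOLLOW(S)={$}  FOLLOW(A)={$}  FOLLOW(B)={$}  FOLLOW(C)={b}
pass 2: (stable)
  FOLLOW(S)={$}  FOLLOW(A)={$}  FOLLOW(B)={$}  FOLLOW(C)={b}

FOLLOW(C) = ["b"]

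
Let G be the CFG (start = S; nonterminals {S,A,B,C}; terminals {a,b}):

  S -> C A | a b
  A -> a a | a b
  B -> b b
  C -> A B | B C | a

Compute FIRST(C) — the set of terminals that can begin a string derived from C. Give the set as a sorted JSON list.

Compute FIRST by fixpoint:
round 1:
  A via A→a a: +{a}
  B via B→b b: +{b}
  C via C→A B: +{a}
  C via C→B C: +{b}
  S via S→C A: +{a,b}
  FIRST(S)={a,b}  FIRST(A)={a}  FIRST(B)={b}  FIRST(C)={a,b}
round 2: — fixpoint
  FIRST(S)={a,b}  FIRST(A)={a}  FIRST(B)={b}  FIRST(C)={a,b}

FIRST(C) = ["a", "b"]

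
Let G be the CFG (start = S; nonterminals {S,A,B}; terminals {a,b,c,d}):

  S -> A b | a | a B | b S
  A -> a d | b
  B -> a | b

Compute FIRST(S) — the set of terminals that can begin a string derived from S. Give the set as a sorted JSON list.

FIRST iteration:
round 1:
  A via A→a d: +{a}
  A via A→b: +{b}
  B via B→a: +{a}
  B via B→b: +{b}
  S via S→A b: +{a,b}
  FIRST[S]={a,b}  FIRST[A]={a,b}  FIRST[B]={a,b}
round 2: — fixpoint
  FIRST[S]={a,b}  FIRST[A]={a,b}  FIRST[B]={a,b}

FIRST(S) = ["a", "b"]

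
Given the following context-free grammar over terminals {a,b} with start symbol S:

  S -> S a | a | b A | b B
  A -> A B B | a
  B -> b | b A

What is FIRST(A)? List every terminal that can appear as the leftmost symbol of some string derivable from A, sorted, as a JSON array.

Compute FIRST by fixpoint:
iter 1:
  A via A→a: +{a}
  B via B→b: +{b}
  S via S→a: +{a}
  S via S→b A: +{b}
  S: {a,b}  A: {a}  B: {b}
iter 2: (stable)
  S: {a,b}  A: {a}  B: {b}

FIRST(A) = ["a"]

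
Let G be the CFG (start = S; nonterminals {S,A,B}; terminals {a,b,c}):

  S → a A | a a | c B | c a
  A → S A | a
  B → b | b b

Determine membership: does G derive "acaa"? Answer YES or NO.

CNF form of G:
  S -> T1 A | T1 T1 | T2 B | T2 T1
  A -> S A | a
  B -> T0 T0 | b
  T0 -> b
  T1 -> a
  T2 -> c

CYK fill:
  T[0,0] 'a' = {A,T1}  orig:{A}
  T[1,1] 'c' = {T2}  orig:{}
  T[2,2] 'a' = {A,T1}  orig:{A}
  T[3,3] 'a' = {A,T1}  orig:{A}
  T[0,1] 'ac' = ∅
  T[1,2] 'ca' = {S}
  T[2,3] 'aa' = {S}
  T[0,2] 'aca' = ∅
  T[1,3] 'caa' = {A}
  T[0,3] 'acaa' = {S}

S ∈ T[0,3] ⇒ YES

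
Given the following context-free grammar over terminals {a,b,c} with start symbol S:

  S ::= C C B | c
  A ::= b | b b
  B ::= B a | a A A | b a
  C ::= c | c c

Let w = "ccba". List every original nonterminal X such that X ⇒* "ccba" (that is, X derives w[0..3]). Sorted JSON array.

CNF form of G:
  S -> C X4 | c
  A -> T0 T0 | b
  B -> B T1 | T0 T1 | T1 X3
  C -> T2 T2 | c
  T0 -> b
  T1 -> a
  T2 -> c
  X3 -> A A
  X4 -> C B

CYK fill (cells [i..j] with 0 ≤ i ≤ j ≤ 3 only):
  T[0,0] 'c' = {C,S,T2}  orig:{C,S}
  T[1,1] 'c' = {C,S,T2}  orig:{C,S}
  T[2,2] 'b' = {A,T0}  orig:{A}
  T[3,3] 'a' = {T1}  orig:{}
  T[0,1] 'cc' = {C}
  T[1,2] 'cb' = ∅
  T[2,3] 'ba' = {B}
  T[0,2] 'ccb' = ∅
  T[1,3] 'cba' = {X4}  orig:{}
  T[0,3] 'ccba' = {S,X4}  orig:{S}

Original NTs in T[0,3] deriving "ccba": ["S"]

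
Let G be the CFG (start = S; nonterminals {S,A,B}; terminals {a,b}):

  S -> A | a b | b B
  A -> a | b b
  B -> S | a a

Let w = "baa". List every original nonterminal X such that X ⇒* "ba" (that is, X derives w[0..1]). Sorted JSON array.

Convert to CNF:
  S -> T0 B | T0 T0 | T1 T0 | a
  A -> T0 T0 | a
  B -> T0 B | T0 T0 | T1 T0 | T1 T1 | a
  T0 -> b
  T1 -> a

CYK fill — only the sub-triangle for w[0..1]:
  [0..0]={T0}  "b"  orig:{}
  [1..1]={A,B,S,T1}  "a"  orig:{A,B,S}
  [0..1]={B,S}  "ba"

Original NTs in T[0,1] deriving "ba": ["B", "S"]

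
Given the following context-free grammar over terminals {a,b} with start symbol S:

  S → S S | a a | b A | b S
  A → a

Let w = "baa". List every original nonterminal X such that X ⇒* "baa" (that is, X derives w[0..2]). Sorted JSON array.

CNF form of G:
  S -> S S | T0 T0 | T1 A | T1 S
  A -> a
  T0 -> a
  T1 -> b

CYK table (by increasing span), restricted to cells inside w[0..2]:
  cell(0,0) b: {T1}  orig:{}
  cell(1,1) a: {A,T0}  orig:{A}
  cell(2,2) a: {A,T0}  orig:{A}
  cell(0,1) ba: {S}
  cell(1,2) aa: {S}
  cell(0,2) baa: {S}

Original NTs in T[0,2] deriving "baa": ["S"]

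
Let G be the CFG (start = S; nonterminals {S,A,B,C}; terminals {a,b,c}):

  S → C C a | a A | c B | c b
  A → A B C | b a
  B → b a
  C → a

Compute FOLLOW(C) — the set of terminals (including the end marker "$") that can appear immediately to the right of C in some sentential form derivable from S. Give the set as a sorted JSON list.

FIRST iteration:
[1]
  A via A→b a: +{b}
  B via B→b a: +{b}
  C via C→a: +{a}
  S via S→C C a: +{a}
  S via S→c B: +{c}
  FIRST(S)={a,c}  FIRST(A)={b}  FIRST(B)={b}  FIRST(C)={a}
[2] done
  FIRST(S)={a,c}  FIRST(A)={b}  FIRST(B)={b}  FIRST(C)={a}

FOLLOW iteration:
initialize: $ ∈ FOLLOW(S)
iter 1:
  A→A B C: FOLLOW(A) ⊇ FIRST(B) = {b}; new: +{b}
  A→A B C: FOLLOW(B) ⊇ FIRST(C) = {a}; new: +{a}
  A→A B C: FOLLOW(C) ⊇ FOLLOW(A) ⊇ {b}; new: +{b}
  S→C C a: FOLLOW(C) ⊇ FIRST(C) = {a}; new: +{a}
  S→a A: FOLLOW(A) ⊇ FOLLOW(S) ⊇ {$}; new: +{$}
  S→c B: FOLLOW(B) ⊇ FOLLOW(S) ⊇ {$}; new: +{$}
  S: {$}  A: {$,b}  B: {$,a}  C: {a,b}
iter 2:
  A→A B C: FOLLOW(C) ⊇ FOLLOW(A) ⊇ {$,b}; new: +{$}
  S: {$}  A: {$,b}  B: {$,a}  C: {$,a,b}
iter 3: (stable)
  S: {$}  A: {$,b}  B: {$,a}  C: {$,a,b}

FOLLOW(C) = ["$", "a", "b"]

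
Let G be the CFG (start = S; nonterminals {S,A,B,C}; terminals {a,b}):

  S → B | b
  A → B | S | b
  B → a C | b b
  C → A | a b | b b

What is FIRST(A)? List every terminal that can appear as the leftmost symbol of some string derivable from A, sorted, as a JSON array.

FIRST sets, iterate to fixpoint:
pass 1:
  A via A→b: +{b}
  B via B→a C: +{a}
  B via B→b b: +{b}
  C via C→A: +{b}
  C via C→a b: +{a}
  S via S→B: +{a,b}
  FIRST(S)={a,b}  FIRST(A)={b}  FIRST(B)={a,b}  FIRST(C)={a,b}
pass 2:
  A via A→B: +{a}
  FIRST(S)={a,b}  FIRST(A)={a,b}  FIRST(B)={a,b}  FIRST(C)={a,b}
pass 3: (stable)
  FIRST(S)={a,b}  FIRST(A)={a,b}  FIRST(B)={a,b}  FIRST(C)={a,b}

FIRST(A) = ["a", "b"]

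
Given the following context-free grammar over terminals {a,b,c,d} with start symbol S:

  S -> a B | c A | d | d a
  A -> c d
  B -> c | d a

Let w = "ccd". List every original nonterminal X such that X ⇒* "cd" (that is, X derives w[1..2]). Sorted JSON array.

CNF form of G:
  S -> T0 A | T1 T2 | T2 B | d
  A -> T0 T1
  B -> T1 T2 | c
  T0 -> c
  T1 -> d
  T2 -> a

CYK fill — only the sub-triangle for w[1..2]:
  cell(1,1) c: {B,T0}  orig:{B}
  cell(2,2) d: {S,T1}  orig:{S}
  cell(1,2) cd: {A}

Original NTs in T[1,2] deriving "cd": ["A"]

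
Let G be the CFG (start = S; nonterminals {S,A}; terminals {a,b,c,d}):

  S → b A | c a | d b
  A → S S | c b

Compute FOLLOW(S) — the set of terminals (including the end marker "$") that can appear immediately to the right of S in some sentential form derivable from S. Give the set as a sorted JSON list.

FIRST sets, iterate to fixpoint:
[1]
  A via A→c b: +{c}
  S via S→b A: +{b}
  S via S→c a: +{c}
  S via S→d b: +{d}
  FIRST(S)={b,c,d}  FIRST(A)={c}
[2]
  A via A→S S: +{b,d}
  FIRST(S)={b,c,d}  FIRST(A)={b,c,d}
[3] done
  FIRST(S)={b,c,d}  FIRST(A)={b,c,d}

FOLLOW sets:
FOLLOW(S) := {$}
[1]
  A→S S: FOLLOW(S) ⊇ FIRST(S) = {b,c,d}; new: +{b,c,d}
  S→b A: FOLLOW(A) ⊇ FOLLOW(S) ⊇ {$,b,c,d}; new: +{$,b,c,d}
  S: {$,b,c,d}  A: {$,b,c,d}
[2] — fixpoint
  S: {$,b,c,d}  A: {$,b,c,d}

FOLLOW(S) = ["$", "b", "c", "d"]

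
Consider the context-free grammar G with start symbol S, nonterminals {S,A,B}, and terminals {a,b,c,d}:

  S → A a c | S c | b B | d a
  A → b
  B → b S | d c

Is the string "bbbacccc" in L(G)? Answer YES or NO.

Convert to CNF:
  S -> A X4 | S T2 | T0 B | T1 T3
  A -> b
  B -> T0 S | T1 T2
  T0 -> b
  T1 -> d
  T2 -> c
  T3 -> a
  X4 -> T3 T2

CYK table (by increasing span):
  [0..0]={A,T0}  "b"  orig:{A}
  [1..1]={A,T0}  "b"  orig:{A}
  [2..2]={A,T0}  "b"  orig:{A}
  [3..3]={T3}  "a"  orig:{}
  [4..4]={T2}  "c"  orig:{}
  [5..5]={T2}  "c"  orig:{}
  [6..6]={T2}  "c"  orig:{}
  [7..7]={T2}  "c"  orig:{}
  [0..1]=∅  "bb"
  [1..2]=∅  "bb"
  [2..3]=∅  "ba"
  [3..4]={X4}  "ac"  orig:{}
  [4..5]=∅  "cc"
  [5..6]=∅  "cc"
  [6..7]=∅  "cc"
  [0..2]=∅  "bbb"
  [1..3]=∅  "bba"
  [2..4]={S}  "bac"
  [3..5]=∅  "acc"
  [4..6]=∅  "ccc"
  [5..7]=∅  "ccc"
  [0..3]=∅  "bbba"
  [1..4]={B}  "bbac"
  [2..5]={S}  "bacc"
  [3..6]=∅  "accc"
  [4..7]=∅  "cccc"
  [0..4]={S}  "bbbac"
  [1..5]={B}  "bbacc"
  [2..6]={S}  "baccc"
  [3..7]=∅  "acccc"
  [0..5]={S}  "bbbacc"
  [1..6]={B}  "bbaccc"
  [2..7]={S}  "bacccc"
  [0..6]={S}  "bbbaccc"
  [1..7]={B}  "bbacccc"
  [0..7]={S}  "bbbacccc"

S ∈ T[0,7] ⇒ YES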